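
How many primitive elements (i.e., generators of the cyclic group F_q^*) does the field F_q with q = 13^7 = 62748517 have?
There are φ(62748516) = 20916168 primitive elements

F_q^* is cyclic of order q - 1 = 62748516. A cyclic group of order m has exactly φ(m) generators. Here m = 62748516 = 2^2 · 3 · 5229043, so the number of primitive elements is φ(62748516) = 20916168.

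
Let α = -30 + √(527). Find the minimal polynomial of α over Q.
m_α(x) = x^2 + 60x + 373

From α + 30 = √(527), squaring gives (α + 30)^2 = 527, i.e. α^2 + 60α + 900 = 527, so α^2 + 60α + 373 = 0. The discriminant of x^2 + 60x + 373 is (60)^2 - 4·(373) = 3600 - 1492 = 2108, and 4·(527) is not a perfect square in Q since 527 is squarefree and ≠ 1. Hence x^2 + 60x + 373 is irreducible over Q and is the minimal polynomial of α.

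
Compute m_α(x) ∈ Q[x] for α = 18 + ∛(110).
m_α(x) = x^3 - 54x^2 + 972x - 5942

Set β = α - 18 = ∛(110), so β^3 = 110. Then (α - 18)^3 - 110 = 0, i.e. α is a root of g(x) = (x - 18)^3 - 110 = x^3 - 54x^2 + 972x - 5942. Since g(x) = h(x - 18) where h(x) = x^3 - 110, and h is irreducible over Q (because 110 is not a perfect cube, so h has no rational root, and a monic cubic with no rational root is irreducible), g is also irreducible (irreducibility is preserved under the substitution x → x - 18). Hence m_α(x) = x^3 - 54x^2 + 972x - 5942.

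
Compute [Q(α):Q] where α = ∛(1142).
[Q(α):Q] = 3

The minimal polynomial of α is x^3 - 1142, irreducible over Q since 1142 is not a perfect cube (so x^3 - 1142 has no rational root). Hence [Q(α):Q] = deg(m_α) = 3.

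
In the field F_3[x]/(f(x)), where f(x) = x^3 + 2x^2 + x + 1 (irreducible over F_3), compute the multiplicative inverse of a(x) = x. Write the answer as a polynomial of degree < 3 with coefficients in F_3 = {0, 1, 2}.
a(x)^(-1) ≡ 2x^2 + x + 2 (mod f(x))

Since f is irreducible over F_3, F_3[x]/(f) is a field and a(x) ≠ 0 has an inverse. Apply the extended Euclidean algorithm to f(x) and a(x) in F_3[x]: f(x) = (x^2 + 2x + 1)·a(x) + (1). The last nonzero remainder is the constant 1 = gcd(f, a) in F_3. Back-substituting through the division chain expresses 1 = s(x)·a(x) + t(x)·f(x) with s(x) ≡ 2x^2 + x + 2 (mod f), so a(x)^(-1) ≡ s(x) = 2x^2 + x + 2 (mod f). Check: (x)·(2x^2 + x + 2) = 2x^3 + x^2 + 2x ≡ 1 (mod x^3 + 2x^2 + x + 1).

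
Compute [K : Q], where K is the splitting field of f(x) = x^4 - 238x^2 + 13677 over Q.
[K : Q] = 4

Solving the quadratic in x^2: x^2 = (238 ± √(238^2 - 4·13677))/2 = (238 ± √1936)/2 = (238 ± 44)/2, giving x^2 = 141 or x^2 = 97. So f(x) = (x^2 - 141)(x^2 - 97) and the roots of f are ±√141, ±√97. Hence the splitting field is K = Q(√141, √97). Since 141 and 97 are distinct squarefree integers > 1, their product 13677 is not a perfect square, so √97 ∉ Q(√141). By the tower law [K:Q] = [Q(√141,√97):Q(√141)] · [Q(√141):Q] = 2 · 2 = 4.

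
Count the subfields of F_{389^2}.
F_{389^2} has 2 subfields

The subfields of F_{p^n} are exactly the fields F_{p^d} for d | n (each is the fixed field of the unique index-d subgroup of Gal(F_{p^n}/F_p) ≅ Z/nZ). The divisors of n = 2 are {1, 2}, giving 2 subfields: F_{389^1}, F_{389^2}.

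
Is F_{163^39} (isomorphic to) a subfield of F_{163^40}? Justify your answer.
No: F_{163^39} is not a subfield of F_{163^40}

F_{p^m} embeds in F_{p^n} iff m | n. Here 39 ∤ 40 (since 40 = 1·39 + 1 with remainder 1 ≠ 0), so F_{163^39} is not a subfield of F_{163^40}. Equivalently: if it were, the tower law would give 39 = [F_{163^39}:F_163] dividing [F_{163^40}:F_163] = 40, contradiction.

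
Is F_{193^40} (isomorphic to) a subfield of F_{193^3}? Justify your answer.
No: F_{193^40} is not a subfield of F_{193^3}

F_{p^m} embeds in F_{p^n} iff m | n. Here 40 ∤ 3 (since 3 = 0·40 + 3 with remainder 3 ≠ 0), so F_{193^40} is not a subfield of F_{193^3}. Equivalently: if it were, the tower law would give 40 = [F_{193^40}:F_193] dividing [F_{193^3}:F_193] = 3, contradiction.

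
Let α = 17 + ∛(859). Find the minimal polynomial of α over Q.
m_α(x) = x^3 - 51x^2 + 867x - 5772

Set β = α - 17 = ∛(859), so β^3 = 859. Then (α - 17)^3 - 859 = 0, i.e. α is a root of g(x) = (x - 17)^3 - 859 = x^3 - 51x^2 + 867x - 5772. Since g(x) = h(x - 17) where h(x) = x^3 - 859, and h is irreducible over Q (because 859 is not a perfect cube, so h has no rational root, and a monic cubic with no rational root is irreducible), g is also irreducible (irreducibility is preserved under the substitution x → x - 17). Hence m_α(x) = x^3 - 51x^2 + 867x - 5772.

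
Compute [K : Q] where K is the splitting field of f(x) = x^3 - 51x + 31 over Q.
[K : Q] = 6

By the rational root test, any rational root of the monic integer polynomial f(x) = x^3 - 51x + 31 must be an integer dividing the constant term 31, i.e. one of ±{1, 31}. Evaluating: f(1) = -19, f(-1) = 81, f(31) = 28241, f(-31) = -28179; none is 0, so f has no rational root and is therefore irreducible over Q (a cubic with no linear factor over a field is irreducible). For an irreducible cubic, the Galois group is A_3 or S_3 according as the discriminant disc(f) = -4a^3 - 27b^2 = -4·(-51)^3 - 27·(31)^2 = 504657 is or is not a square in Q. Here disc(f) = 504657 is not a perfect square in Q, so the Galois group of f over Q is not contained in A_3 and must be all of S_3. The splitting field has degree |S_3| = 6 over Q, so [K : Q] = 6.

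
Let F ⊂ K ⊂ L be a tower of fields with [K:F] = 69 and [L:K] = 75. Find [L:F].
[L:F] = 5175

The tower law says that for any tower of field extensions F ⊂ K ⊂ L with finite degrees, [L:F] = [L:K] · [K:F]. Here this gives [L:F] = 75 · 69 = 5175.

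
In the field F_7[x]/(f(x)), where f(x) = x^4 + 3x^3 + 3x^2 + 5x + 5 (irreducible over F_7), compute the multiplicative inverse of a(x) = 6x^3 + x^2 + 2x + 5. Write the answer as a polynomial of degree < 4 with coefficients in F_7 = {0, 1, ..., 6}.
a(x)^(-1) ≡ 3x^3 + 4x^2 + 5x (mod f(x))

Since f is irreducible over F_7, F_7[x]/(f) is a field and a(x) ≠ 0 has an inverse. Apply the extended Euclidean algorithm to f(x) and a(x) in F_7[x]: f(x) = (6x + 3)·a(x) + (2x^2 + 4x + 4);  a(x) = (3x + 5)·(2x^2 + 4x + 4) + (5x + 6);  (2x^2 + 4x + 4) = (6x + 2)·(5x + 6) + (6). The last nonzero remainder is the constant 6 = gcd(f, a) in F_7. Back-substituting through the division chain expresses 6 = s(x)·a(x) + t(x)·f(x) with s(x) ≡ 4x^3 + 3x^2 + 2x (mod f), so (4x^3 + 3x^2 + 2x)·a(x) ≡ 6 (mod f). Multiplying by 6^(-1) ≡ 6 in F_7 gives a(x)^(-1) ≡ 6·(4x^3 + 3x^2 + 2x) ≡ 3x^3 + 4x^2 + 5x (mod f). Check: (6x^3 + x^2 + 2x + 5)·(3x^3 + 4x^2 + 5x) = 4x^6 + 6x^5 + 5x^4 + 2x^2 + 4x ≡ 1 (mod x^4 + 3x^3 + 3x^2 + 5x + 5).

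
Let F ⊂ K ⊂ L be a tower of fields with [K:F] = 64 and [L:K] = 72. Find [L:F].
[L:F] = 4608

The tower law says that for any tower of field extensions F ⊂ K ⊂ L with finite degrees, [L:F] = [L:K] · [K:F]. Here this gives [L:F] = 72 · 64 = 4608.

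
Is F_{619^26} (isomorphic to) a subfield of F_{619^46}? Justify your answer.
No: F_{619^26} is not a subfield of F_{619^46}

F_{p^m} embeds in F_{p^n} iff m | n. Here 26 ∤ 46 (since 46 = 1·26 + 20 with remainder 20 ≠ 0), so F_{619^26} is not a subfield of F_{619^46}. Equivalently: if it were, the tower law would give 26 = [F_{619^26}:F_619] dividing [F_{619^46}:F_619] = 46, contradiction.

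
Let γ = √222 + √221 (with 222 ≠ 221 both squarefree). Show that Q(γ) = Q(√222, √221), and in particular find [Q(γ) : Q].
[Q(γ) : Q] = 4 (equivalently, Q(γ) = Q(√222, √221))

Obviously Q(γ) ⊆ Q(√222, √221), and [Q(√222, √221):Q] = 4 (since 222, 221 are distinct squarefree integers > 1 with 49062 not a perfect square). To show equality we compute the minimal polynomial of γ. From γ = √222 + √221: γ^2 = 222 + 2√(49062) + 221 = 443 + 2√(49062), so γ^2 - 443 = 2√(49062); squaring, (γ^2 - 443)^2 = 4·49062, i.e. γ^4 - 886γ^2 + 196249 - 196248 = 0, i.e. γ^4 - 886γ^2 + 1 = 0. So γ is a root of x^4 - 886x^2 + 1. This polynomial is irreducible over Q: it has no rational root (each ±√222 ± √221 is irrational), and any factorization into two quadratics over Q would force √(49062) ∈ Q (pairing opposite roots) or √222, √221 ∈ Q (other pairings), all impossible. Hence [Q(γ):Q] = 4 = [Q(√222, √221):Q], so Q(γ) = Q(√222, √221).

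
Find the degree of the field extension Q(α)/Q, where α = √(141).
[Q(α):Q] = 2

[Q(α):Q] equals the degree of the minimal polynomial of α. Here α^2 = 141 and x^2 - 141 is irreducible (d = 141 is squarefree, ≠ 1, hence not a square), so deg(m_α) = 2. Thus [Q(α):Q] = 2.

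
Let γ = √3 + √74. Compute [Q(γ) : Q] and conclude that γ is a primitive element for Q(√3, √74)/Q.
[Q(γ) : Q] = 4 (equivalently, Q(γ) = Q(√3, √74))

Obviously Q(γ) ⊆ Q(√3, √74), and [Q(√3, √74):Q] = 4 (since 3, 74 are distinct squarefree integers > 1 with 222 not a perfect square). To show equality we compute the minimal polynomial of γ. From γ = √3 + √74: γ^2 = 3 + 2√(222) + 74 = 77 + 2√(222), so γ^2 - 77 = 2√(222); squaring, (γ^2 - 77)^2 = 4·222, i.e. γ^4 - 154γ^2 + 5929 - 888 = 0, i.e. γ^4 - 154γ^2 + 5041 = 0. So γ is a root of x^4 - 154x^2 + 5041. This polynomial is irreducible over Q: it has no rational root (each ±√3 ± √74 is irrational), and any factorization into two quadratics over Q would force √(222) ∈ Q (pairing opposite roots) or √3, √74 ∈ Q (other pairings), all impossible. Hence [Q(γ):Q] = 4 = [Q(√3, √74):Q], so Q(γ) = Q(√3, √74).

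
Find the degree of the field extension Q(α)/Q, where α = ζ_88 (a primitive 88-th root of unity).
[Q(α):Q] = 40

The minimal polynomial of ζ_88 over Q is the 88-th cyclotomic polynomial Φ_88(x), which is irreducible over Q and has degree φ(88) = 40. Hence [Q(α):Q] = φ(88) = 40.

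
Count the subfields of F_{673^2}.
F_{673^2} has 2 subfields

The subfields of F_{p^n} are exactly the fields F_{p^d} for d | n (each is the fixed field of the unique index-d subgroup of Gal(F_{p^n}/F_p) ≅ Z/nZ). The divisors of n = 2 are {1, 2}, giving 2 subfields: F_{673^1}, F_{673^2}.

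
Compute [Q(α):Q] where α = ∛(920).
[Q(α):Q] = 3

The minimal polynomial of α is x^3 - 920, irreducible over Q since 920 is not a perfect cube (so x^3 - 920 has no rational root). Hence [Q(α):Q] = deg(m_α) = 3.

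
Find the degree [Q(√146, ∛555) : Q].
[Q(√146, ∛555) : Q] = 6

Let L = Q(√146, ∛555). Since Q(√146) ⊂ L and [Q(√146):Q] = 2, the tower law gives 2 | [L:Q]. Likewise Q(∛555) ⊂ L with [Q(∛555):Q] = 3 (because 555 is not a perfect cube), so 3 | [L:Q]. As gcd(2,3) = 1, [L:Q] is divisible by 6. Conversely L is generated over Q by √146 and ∛555, so [L:Q] ≤ 2·3 = 6. Therefore [Q(√146, ∛555) : Q] = 6.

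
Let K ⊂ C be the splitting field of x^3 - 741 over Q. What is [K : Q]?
[K : Q] = 6

The roots of x^3 - 741 are ∛741, ω∛741, ω^2∛741 where ω = e^(2πi/3) is a primitive cube root of unity, so K = Q(∛741, ω). Now [Q(∛741):Q] = 3 (since 741 is not a perfect cube, x^3 - 741 is irreducible) and [Q(ω):Q] = 2. Both 2 and 3 divide [K:Q], and [K:Q] ≤ 3·2 = 6, so [K:Q] = 6. (Equivalently: Q(∛741) ⊂ R but ω ∉ R, so [K : Q(∛741)] = 2.)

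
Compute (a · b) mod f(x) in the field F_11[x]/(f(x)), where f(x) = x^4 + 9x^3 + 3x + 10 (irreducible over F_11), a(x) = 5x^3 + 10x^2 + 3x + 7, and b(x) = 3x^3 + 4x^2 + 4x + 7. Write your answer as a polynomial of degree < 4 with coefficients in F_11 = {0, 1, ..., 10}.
a · b ≡ 4x^3 + 6x^2 + 3x + 3 (mod f(x))

Multiply in F_11[x]: a(x)·b(x) = (5x^3 + 10x^2 + 3x + 7)·(3x^3 + 4x^2 + 4x + 7) = 4x^6 + 6x^5 + 3x^4 + 9x^3 + 5x + 5. This has degree ≥ 4, so divide by f(x) over F_11: 4x^6 + 6x^5 + 3x^4 + 9x^3 + 5x + 5 = (4x^2 + 3x + 9)·(x^4 + 9x^3 + 3x + 10) + (4x^3 + 6x^2 + 3x + 3). Hence a·b ≡ 4x^3 + 6x^2 + 3x + 3 (mod f). (F_11[x]/(f) is a field with 11^4 = 14641 elements since f is irreducible of degree 4.)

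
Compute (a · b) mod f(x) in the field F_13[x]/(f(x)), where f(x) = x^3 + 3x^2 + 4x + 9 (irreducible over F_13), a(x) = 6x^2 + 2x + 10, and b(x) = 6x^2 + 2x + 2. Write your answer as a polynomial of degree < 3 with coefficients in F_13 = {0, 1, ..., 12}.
a · b ≡ 2x^2 + 10x + 9 (mod f(x))

Multiply in F_13[x]: a(x)·b(x) = (6x^2 + 2x + 10)·(6x^2 + 2x + 2) = 10x^4 + 11x^3 + 11x^2 + 11x + 7. This has degree ≥ 3, so divide by f(x) over F_13: 10x^4 + 11x^3 + 11x^2 + 11x + 7 = (10x + 7)·(x^3 + 3x^2 + 4x + 9) + (2x^2 + 10x + 9). Hence a·b ≡ 2x^2 + 10x + 9 (mod f). (F_13[x]/(f) is a field with 13^3 = 2197 elements since f is irreducible of degree 3.)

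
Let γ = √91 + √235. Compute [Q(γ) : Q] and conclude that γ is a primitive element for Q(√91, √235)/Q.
[Q(γ) : Q] = 4 (equivalently, Q(γ) = Q(√91, √235))

Obviously Q(γ) ⊆ Q(√91, √235), and [Q(√91, √235):Q] = 4 (since 91, 235 are distinct squarefree integers > 1 with 21385 not a perfect square). To show equality we compute the minimal polynomial of γ. From γ = √91 + √235: γ^2 = 91 + 2√(21385) + 235 = 326 + 2√(21385), so γ^2 - 326 = 2√(21385); squaring, (γ^2 - 326)^2 = 4·21385, i.e. γ^4 - 652γ^2 + 106276 - 85540 = 0, i.e. γ^4 - 652γ^2 + 20736 = 0. So γ is a root of x^4 - 652x^2 + 20736. This polynomial is irreducible over Q: it has no rational root (each ±√91 ± √235 is irrational), and any factorization into two quadratics over Q would force √(21385) ∈ Q (pairing opposite roots) or √91, √235 ∈ Q (other pairings), all impossible. Hence [Q(γ):Q] = 4 = [Q(√91, √235):Q], so Q(γ) = Q(√91, √235).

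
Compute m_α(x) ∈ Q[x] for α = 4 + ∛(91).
m_α(x) = x^3 - 12x^2 + 48x - 155

Set β = α - 4 = ∛(91), so β^3 = 91. Then (α - 4)^3 - 91 = 0, i.e. α is a root of g(x) = (x - 4)^3 - 91 = x^3 - 12x^2 + 48x - 155. Since g(x) = h(x - 4) where h(x) = x^3 - 91, and h is irreducible over Q (because 91 is not a perfect cube, so h has no rational root, and a monic cubic with no rational root is irreducible), g is also irreducible (irreducibility is preserved under the substitution x → x - 4). Hence m_α(x) = x^3 - 12x^2 + 48x - 155.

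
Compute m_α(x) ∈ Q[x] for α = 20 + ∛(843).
m_α(x) = x^3 - 60x^2 + 1200x - 8843

Set β = α - 20 = ∛(843), so β^3 = 843. Then (α - 20)^3 - 843 = 0, i.e. α is a root of g(x) = (x - 20)^3 - 843 = x^3 - 60x^2 + 1200x - 8843. Since g(x) = h(x - 20) where h(x) = x^3 - 843, and h is irreducible over Q (because 843 is not a perfect cube, so h has no rational root, and a monic cubic with no rational root is irreducible), g is also irreducible (irreducibility is preserved under the substitution x → x - 20). Hence m_α(x) = x^3 - 60x^2 + 1200x - 8843.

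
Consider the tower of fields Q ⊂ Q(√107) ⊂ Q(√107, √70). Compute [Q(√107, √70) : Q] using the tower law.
[Q(√107, √70) : Q] = 4

[Q(√107):Q] = 2 (min poly x^2 - 107, irreducible since 107 is squarefree > 1). For the top step, suppose √70 ∈ Q(√107), say √70 = c + d√107 with c, d ∈ Q. Squaring: 70 = c^2 + 107d^2 + 2cd√107. Since √107 ∉ Q this forces 2cd = 0. If d = 0 then √70 = c ∈ Q, contradicting 70 squarefree > 1. If c = 0 then 70 = 107d^2, so 107·70 = (107d)^2 is a perfect square in Q — but 107·70 = 7490 is not a perfect square (since 107 and 70 are distinct squarefree integers). Contradiction. Hence √70 ∉ Q(√107), so x^2 - 70 stays irreducible over Q(√107) and [Q(√107, √70) : Q(√107)] = 2. By the tower law, [Q(√107, √70) : Q] = 2 · 2 = 4.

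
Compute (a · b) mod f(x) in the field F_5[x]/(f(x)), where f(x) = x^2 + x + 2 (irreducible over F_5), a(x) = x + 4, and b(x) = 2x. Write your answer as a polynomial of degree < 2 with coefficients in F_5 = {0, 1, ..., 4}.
a · b ≡ x + 1 (mod f(x))

Multiply in F_5[x]: a(x)·b(x) = (x + 4)·(2x) = 2x^2 + 3x. This has degree ≥ 2, so divide by f(x) over F_5: 2x^2 + 3x = (2)·(x^2 + x + 2) + (x + 1). Hence a·b ≡ x + 1 (mod f). (F_5[x]/(f) is a field with 5^2 = 25 elements since f is irreducible of degree 2.)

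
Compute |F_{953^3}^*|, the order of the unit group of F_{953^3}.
|F_{953^3}^*| = 865523176

F_{953^3} has 953^3 = 865523177 elements; its multiplicative group consists of all nonzero elements, so |F_{953^3}^*| = 865523177 - 1 = 865523176. (It is cyclic since any finite subgroup of the multiplicative group of a field is cyclic.)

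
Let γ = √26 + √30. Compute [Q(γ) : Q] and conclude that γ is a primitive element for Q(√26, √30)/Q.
[Q(γ) : Q] = 4 (equivalently, Q(γ) = Q(√26, √30))

Obviously Q(γ) ⊆ Q(√26, √30), and [Q(√26, √30):Q] = 4 (since 26, 30 are distinct squarefree integers > 1 with 780 not a perfect square). To show equality we compute the minimal polynomial of γ. From γ = √26 + √30: γ^2 = 26 + 2√(780) + 30 = 56 + 2√(780), so γ^2 - 56 = 2√(780); squaring, (γ^2 - 56)^2 = 4·780, i.e. γ^4 - 112γ^2 + 3136 - 3120 = 0, i.e. γ^4 - 112γ^2 + 16 = 0. So γ is a root of x^4 - 112x^2 + 16. This polynomial is irreducible over Q: it has no rational root (each ±√26 ± √30 is irrational), and any factorization into two quadratics over Q would force √(780) ∈ Q (pairing opposite roots) or √26, √30 ∈ Q (other pairings), all impossible. Hence [Q(γ):Q] = 4 = [Q(√26, √30):Q], so Q(γ) = Q(√26, √30).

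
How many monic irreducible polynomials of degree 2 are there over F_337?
There are 56616 monic irreducible polynomials of degree 2 over F_337

Each element of F_{337^2} that lies in no proper subfield is a root of exactly one monic irreducible of degree 2 over F_337, and each such polynomial has 2 distinct roots in F_{337^2}. By Möbius inversion the count is N_337(2) = (1/2) Σ_{d|2} μ(2/d) · 337^d = (1/2)(μ(2)·337^1 + μ(1)·337^2) = 113232/2 = 56616.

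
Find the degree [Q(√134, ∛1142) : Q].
[Q(√134, ∛1142) : Q] = 6

Let L = Q(√134, ∛1142). Since Q(√134) ⊂ L and [Q(√134):Q] = 2, the tower law gives 2 | [L:Q]. Likewise Q(∛1142) ⊂ L with [Q(∛1142):Q] = 3 (because 1142 is not a perfect cube), so 3 | [L:Q]. As gcd(2,3) = 1, [L:Q] is divisible by 6. Conversely L is generated over Q by √134 and ∛1142, so [L:Q] ≤ 2·3 = 6. Therefore [Q(√134, ∛1142) : Q] = 6.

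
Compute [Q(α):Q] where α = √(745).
[Q(α):Q] = 2

[Q(α):Q] equals the degree of the minimal polynomial of α. Here α^2 = 745 and x^2 - 745 is irreducible (d = 745 is squarefree, ≠ 1, hence not a square), so deg(m_α) = 2. Thus [Q(α):Q] = 2.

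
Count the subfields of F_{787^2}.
F_{787^2} has 2 subfields

The subfields of F_{p^n} are exactly the fields F_{p^d} for d | n (each is the fixed field of the unique index-d subgroup of Gal(F_{p^n}/F_p) ≅ Z/nZ). The divisors of n = 2 are {1, 2}, giving 2 subfields: F_{787^1}, F_{787^2}.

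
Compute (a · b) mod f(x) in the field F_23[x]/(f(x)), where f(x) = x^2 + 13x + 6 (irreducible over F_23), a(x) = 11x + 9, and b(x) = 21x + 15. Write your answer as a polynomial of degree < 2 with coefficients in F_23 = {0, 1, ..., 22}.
a · b ≡ 19x + 14 (mod f(x))

Multiply in F_23[x]: a(x)·b(x) = (11x + 9)·(21x + 15) = x^2 + 9x + 20. This has degree ≥ 2, so divide by f(x) over F_23: x^2 + 9x + 20 = (1)·(x^2 + 13x + 6) + (19x + 14). Hence a·b ≡ 19x + 14 (mod f). (F_23[x]/(f) is a field with 23^2 = 529 elements since f is irreducible of degree 2.)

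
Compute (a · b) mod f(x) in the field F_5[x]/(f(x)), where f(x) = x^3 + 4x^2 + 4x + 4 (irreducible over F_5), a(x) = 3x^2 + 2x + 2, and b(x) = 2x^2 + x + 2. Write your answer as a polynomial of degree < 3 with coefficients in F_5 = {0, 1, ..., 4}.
a · b ≡ x^2 + 2 (mod f(x))

Multiply in F_5[x]: a(x)·b(x) = (3x^2 + 2x + 2)·(2x^2 + x + 2) = x^4 + 2x^3 + 2x^2 + x + 4. This has degree ≥ 3, so divide by f(x) over F_5: x^4 + 2x^3 + 2x^2 + x + 4 = (x + 3)·(x^3 + 4x^2 + 4x + 4) + (x^2 + 2). Hence a·b ≡ x^2 + 2 (mod f). (F_5[x]/(f) is a field with 5^3 = 125 elements since f is irreducible of degree 3.)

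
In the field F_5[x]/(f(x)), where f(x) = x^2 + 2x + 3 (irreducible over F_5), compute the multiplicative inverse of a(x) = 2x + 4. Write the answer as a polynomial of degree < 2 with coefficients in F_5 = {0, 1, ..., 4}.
a(x)^(-1) ≡ 4x (mod f(x))

Since f is irreducible over F_5, F_5[x]/(f) is a field and a(x) ≠ 0 has an inverse. Apply the extended Euclidean algorithm to f(x) and a(x) in F_5[x]: f(x) = (3x)·a(x) + (3). The last nonzero remainder is the constant 3 = gcd(f, a) in F_5. Back-substituting through the division chain expresses 3 = s(x)·a(x) + t(x)·f(x) with s(x) ≡ 2x (mod f), so (2x)·a(x) ≡ 3 (mod f). Multiplying by 3^(-1) ≡ 2 in F_5 gives a(x)^(-1) ≡ 2·(2x) ≡ 4x (mod f). Check: (2x + 4)·(4x) = 3x^2 + x ≡ 1 (mod x^2 + 2x + 3).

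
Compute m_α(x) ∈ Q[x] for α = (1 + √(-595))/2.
m_α(x) = x^2 - x + 149

From 2α - 1 = √(-595), squaring gives (2α - 1)^2 = -595, i.e. 4α^2 - 4α + 1 = -595, so α^2 - α + (1 + 595)/4 = 0. Since -595 ≡ 1 (mod 4), (1 + 595)/4 = 149 ∈ Z. The polynomial x^2 - x + 149 has discriminant 1 - 4·(149) = -595, which is not a perfect square in Q (d = -595 is squarefree and ≠ 1), so x^2 - x + 149 is irreducible over Q. It is the minimal polynomial of α.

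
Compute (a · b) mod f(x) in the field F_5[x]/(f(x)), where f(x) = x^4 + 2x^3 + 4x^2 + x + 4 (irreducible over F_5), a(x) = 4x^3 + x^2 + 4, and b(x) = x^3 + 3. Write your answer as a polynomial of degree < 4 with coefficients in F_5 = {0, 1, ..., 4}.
a · b ≡ 4x^3 + 2x^2 (mod f(x))

Multiply in F_5[x]: a(x)·b(x) = (4x^3 + x^2 + 4)·(x^3 + 3) = 4x^6 + x^5 + x^3 + 3x^2 + 2. This has degree ≥ 4, so divide by f(x) over F_5: 4x^6 + x^5 + x^3 + 3x^2 + 2 = (4x^2 + 3x + 3)·(x^4 + 2x^3 + 4x^2 + x + 4) + (4x^3 + 2x^2). Hence a·b ≡ 4x^3 + 2x^2 (mod f). (F_5[x]/(f) is a field with 5^4 = 625 elements since f is irreducible of degree 4.)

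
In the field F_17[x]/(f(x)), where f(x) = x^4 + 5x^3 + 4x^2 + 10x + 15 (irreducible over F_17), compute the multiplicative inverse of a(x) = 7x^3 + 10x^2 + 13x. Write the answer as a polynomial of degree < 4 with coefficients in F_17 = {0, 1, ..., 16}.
a(x)^(-1) ≡ 5x^3 + 15x (mod f(x))

Since f is irreducible over F_17, F_17[x]/(f) is a field and a(x) ≠ 0 has an inverse. Apply the extended Euclidean algorithm to f(x) and a(x) in F_17[x]: f(x) = (5x + 13)·a(x) + (13x^2 + 11x + 15);  a(x) = (11x + 15)·(13x^2 + 11x + 15) + (6x + 13);  (13x^2 + 11x + 15) = (5x + 8)·(6x + 13) + (13). The last nonzero remainder is the constant 13 = gcd(f, a) in F_17. Back-substituting through the division chain expresses 13 = s(x)·a(x) + t(x)·f(x) with s(x) ≡ 14x^3 + 8x (mod f), so (14x^3 + 8x)·a(x) ≡ 13 (mod f). Multiplying by 13^(-1) ≡ 4 in F_17 gives a(x)^(-1) ≡ 4·(14x^3 + 8x) ≡ 5x^3 + 15x (mod f). Check: (7x^3 + 10x^2 + 13x)·(5x^3 + 15x) = x^6 + 16x^5 + 14x^3 + 8x^2 ≡ 1 (mod x^4 + 5x^3 + 4x^2 + 10x + 15).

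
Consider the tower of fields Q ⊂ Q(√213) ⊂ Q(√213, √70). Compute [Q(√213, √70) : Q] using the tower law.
[Q(√213, √70) : Q] = 4

[Q(√213):Q] = 2 (min poly x^2 - 213, irreducible since 213 is squarefree > 1). For the top step, suppose √70 ∈ Q(√213), say √70 = c + d√213 with c, d ∈ Q. Squaring: 70 = c^2 + 213d^2 + 2cd√213. Since √213 ∉ Q this forces 2cd = 0. If d = 0 then √70 = c ∈ Q, contradicting 70 squarefree > 1. If c = 0 then 70 = 213d^2, so 213·70 = (213d)^2 is a perfect square in Q — but 213·70 = 14910 is not a perfect square (since 213 and 70 are distinct squarefree integers). Contradiction. Hence √70 ∉ Q(√213), so x^2 - 70 stays irreducible over Q(√213) and [Q(√213, √70) : Q(√213)] = 2. By the tower law, [Q(√213, √70) : Q] = 2 · 2 = 4.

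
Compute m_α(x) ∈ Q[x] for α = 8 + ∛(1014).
m_α(x) = x^3 - 24x^2 + 192x - 1526

Set β = α - 8 = ∛(1014), so β^3 = 1014. Then (α - 8)^3 - 1014 = 0, i.e. α is a root of g(x) = (x - 8)^3 - 1014 = x^3 - 24x^2 + 192x - 1526. Since g(x) = h(x - 8) where h(x) = x^3 - 1014, and h is irreducible over Q (because 1014 is not a perfect cube, so h has no rational root, and a monic cubic with no rational root is irreducible), g is also irreducible (irreducibility is preserved under the substitution x → x - 8). Hence m_α(x) = x^3 - 24x^2 + 192x - 1526.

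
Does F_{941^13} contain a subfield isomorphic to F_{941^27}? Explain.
No: F_{941^27} is not a subfield of F_{941^13}

F_{p^m} embeds in F_{p^n} iff m | n. Here 27 ∤ 13 (since 13 = 0·27 + 13 with remainder 13 ≠ 0), so F_{941^27} is not a subfield of F_{941^13}. Equivalently: if it were, the tower law would give 27 = [F_{941^27}:F_941] dividing [F_{941^13}:F_941] = 13, contradiction.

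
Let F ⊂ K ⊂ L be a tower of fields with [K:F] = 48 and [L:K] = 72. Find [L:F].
[L:F] = 3456

The tower law says that for any tower of field extensions F ⊂ K ⊂ L with finite degrees, [L:F] = [L:K] · [K:F]. Here this gives [L:F] = 72 · 48 = 3456.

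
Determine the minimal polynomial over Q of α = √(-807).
m_α(x) = x^2 + 807

α satisfies α^2 + 807 = 0, so x^2 + 807 annihilates α. Since d = -807 is squarefree and ≠ 1, it is not a perfect square in Q, so x^2 + 807 has no rational root and is therefore irreducible over Q (a degree-2 polynomial over a field is irreducible iff it has no root). Hence m_α(x) = x^2 + 807.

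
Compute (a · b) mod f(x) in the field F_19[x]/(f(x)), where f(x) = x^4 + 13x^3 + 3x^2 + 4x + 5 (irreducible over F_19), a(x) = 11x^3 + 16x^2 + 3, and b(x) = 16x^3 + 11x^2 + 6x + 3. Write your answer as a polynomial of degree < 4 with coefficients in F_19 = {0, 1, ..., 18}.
a · b ≡ 16x^3 + 16x^2 + 18x + 2 (mod f(x))

Multiply in F_19[x]: a(x)·b(x) = (11x^3 + 16x^2 + 3)·(16x^3 + 11x^2 + 6x + 3) = 5x^6 + 16x^5 + 14x^4 + 6x^3 + 5x^2 + 18x + 9. This has degree ≥ 4, so divide by f(x) over F_19: 5x^6 + 16x^5 + 14x^4 + 6x^3 + 5x^2 + 18x + 9 = (5x^2 + 8x + 9)·(x^4 + 13x^3 + 3x^2 + 4x + 5) + (16x^3 + 16x^2 + 18x + 2). Hence a·b ≡ 16x^3 + 16x^2 + 18x + 2 (mod f). (F_19[x]/(f) is a field with 19^4 = 130321 elements since f is irreducible of degree 4.)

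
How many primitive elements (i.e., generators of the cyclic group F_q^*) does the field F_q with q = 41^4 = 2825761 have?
There are φ(2825760) = 623616 primitive elements

F_q^* is cyclic of order q - 1 = 2825760. A cyclic group of order m has exactly φ(m) generators. Here m = 2825760 = 2^5 · 3 · 5 · 7 · 29^2, so the number of primitive elements is φ(2825760) = 623616.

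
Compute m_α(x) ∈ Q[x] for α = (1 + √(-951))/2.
m_α(x) = x^2 - x + 238

From 2α - 1 = √(-951), squaring gives (2α - 1)^2 = -951, i.e. 4α^2 - 4α + 1 = -951, so α^2 - α + (1 + 951)/4 = 0. Since -951 ≡ 1 (mod 4), (1 + 951)/4 = 238 ∈ Z. The polynomial x^2 - x + 238 has discriminant 1 - 4·(238) = -951, which is not a perfect square in Q (d = -951 is squarefree and ≠ 1), so x^2 - x + 238 is irreducible over Q. It is the minimal polynomial of α.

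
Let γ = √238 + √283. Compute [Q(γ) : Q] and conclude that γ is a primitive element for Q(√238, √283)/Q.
[Q(γ) : Q] = 4 (equivalently, Q(γ) = Q(√238, √283))

Obviously Q(γ) ⊆ Q(√238, √283), and [Q(√238, √283):Q] = 4 (since 238, 283 are distinct squarefree integers > 1 with 67354 not a perfect square). To show equality we compute the minimal polynomial of γ. From γ = √238 + √283: γ^2 = 238 + 2√(67354) + 283 = 521 + 2√(67354), so γ^2 - 521 = 2√(67354); squaring, (γ^2 - 521)^2 = 4·67354, i.e. γ^4 - 1042γ^2 + 271441 - 269416 = 0, i.e. γ^4 - 1042γ^2 + 2025 = 0. So γ is a root of x^4 - 1042x^2 + 2025. This polynomial is irreducible over Q: it has no rational root (each ±√238 ± √283 is irrational), and any factorization into two quadratics over Q would force √(67354) ∈ Q (pairing opposite roots) or √238, √283 ∈ Q (other pairings), all impossible. Hence [Q(γ):Q] = 4 = [Q(√238, √283):Q], so Q(γ) = Q(√238, √283).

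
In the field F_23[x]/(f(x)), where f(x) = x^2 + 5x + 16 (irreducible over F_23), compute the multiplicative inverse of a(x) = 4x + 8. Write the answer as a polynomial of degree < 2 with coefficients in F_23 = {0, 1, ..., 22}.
a(x)^(-1) ≡ 4x + 12 (mod f(x))

Since f is irreducible over F_23, F_23[x]/(f) is a field and a(x) ≠ 0 has an inverse. Apply the extended Euclidean algorithm to f(x) and a(x) in F_23[x]: f(x) = (6x + 18)·a(x) + (10). The last nonzero remainder is the constant 10 = gcd(f, a) in F_23. Back-substituting through the division chain expresses 10 = s(x)·a(x) + t(x)·f(x) with s(x) ≡ 17x + 5 (mod f), so (17x + 5)·a(x) ≡ 10 (mod f). Multiplying by 10^(-1) ≡ 7 in F_23 gives a(x)^(-1) ≡ 7·(17x + 5) ≡ 4x + 12 (mod f). Check: (4x + 8)·(4x + 12) = 16x^2 + 11x + 4 ≡ 1 (mod x^2 + 5x + 16).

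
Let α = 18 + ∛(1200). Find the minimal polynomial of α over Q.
m_α(x) = x^3 - 54x^2 + 972x - 7032

Set β = α - 18 = ∛(1200), so β^3 = 1200. Then (α - 18)^3 - 1200 = 0, i.e. α is a root of g(x) = (x - 18)^3 - 1200 = x^3 - 54x^2 + 972x - 7032. Since g(x) = h(x - 18) where h(x) = x^3 - 1200, and h is irreducible over Q (because 1200 is not a perfect cube, so h has no rational root, and a monic cubic with no rational root is irreducible), g is also irreducible (irreducibility is preserved under the substitution x → x - 18). Hence m_α(x) = x^3 - 54x^2 + 972x - 7032.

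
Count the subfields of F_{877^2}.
F_{877^2} has 2 subfields

The subfields of F_{p^n} are exactly the fields F_{p^d} for d | n (each is the fixed field of the unique index-d subgroup of Gal(F_{p^n}/F_p) ≅ Z/nZ). The divisors of n = 2 are {1, 2}, giving 2 subfields: F_{877^1}, F_{877^2}.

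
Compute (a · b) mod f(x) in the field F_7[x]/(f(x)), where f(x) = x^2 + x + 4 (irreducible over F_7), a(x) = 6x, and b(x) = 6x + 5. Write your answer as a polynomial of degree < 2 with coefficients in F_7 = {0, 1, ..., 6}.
a · b ≡ x + 3 (mod f(x))

Multiply in F_7[x]: a(x)·b(x) = (6x)·(6x + 5) = x^2 + 2x. This has degree ≥ 2, so divide by f(x) over F_7: x^2 + 2x = (1)·(x^2 + x + 4) + (x + 3). Hence a·b ≡ x + 3 (mod f). (F_7[x]/(f) is a field with 7^2 = 49 elements since f is irreducible of degree 2.)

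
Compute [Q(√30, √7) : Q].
[Q(√30, √7) : Q] = 4

[Q(√30):Q] = 2 (min poly x^2 - 30, irreducible since 30 is squarefree > 1). For the top step, suppose √7 ∈ Q(√30), say √7 = c + d√30 with c, d ∈ Q. Squaring: 7 = c^2 + 30d^2 + 2cd√30. Since √30 ∉ Q this forces 2cd = 0. If d = 0 then √7 = c ∈ Q, contradicting 7 squarefree > 1. If c = 0 then 7 = 30d^2, so 30·7 = (30d)^2 is a perfect square in Q — but 30·7 = 210 is not a perfect square (since 30 and 7 are distinct squarefree integers). Contradiction. Hence √7 ∉ Q(√30), so x^2 - 7 stays irreducible over Q(√30) and [Q(√30, √7) : Q(√30)] = 2. By the tower law, [Q(√30, √7) : Q] = 2 · 2 = 4.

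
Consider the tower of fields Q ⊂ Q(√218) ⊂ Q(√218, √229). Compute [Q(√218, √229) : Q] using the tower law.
[Q(√218, √229) : Q] = 4

[Q(√218):Q] = 2 (min poly x^2 - 218, irreducible since 218 is squarefree > 1). For the top step, suppose √229 ∈ Q(√218), say √229 = c + d√218 with c, d ∈ Q. Squaring: 229 = c^2 + 218d^2 + 2cd√218. Since √218 ∉ Q this forces 2cd = 0. If d = 0 then √229 = c ∈ Q, contradicting 229 squarefree > 1. If c = 0 then 229 = 218d^2, so 218·229 = (218d)^2 is a perfect square in Q — but 218·229 = 49922 is not a perfect square (since 218 and 229 are distinct squarefree integers). Contradiction. Hence √229 ∉ Q(√218), so x^2 - 229 stays irreducible over Q(√218) and [Q(√218, √229) : Q(√218)] = 2. By the tower law, [Q(√218, √229) : Q] = 2 · 2 = 4.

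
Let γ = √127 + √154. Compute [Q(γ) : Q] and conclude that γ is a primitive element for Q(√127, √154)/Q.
[Q(γ) : Q] = 4 (equivalently, Q(γ) = Q(√127, √154))

Obviously Q(γ) ⊆ Q(√127, √154), and [Q(√127, √154):Q] = 4 (since 127, 154 are distinct squarefree integers > 1 with 19558 not a perfect square). To show equality we compute the minimal polynomial of γ. From γ = √127 + √154: γ^2 = 127 + 2√(19558) + 154 = 281 + 2√(19558), so γ^2 - 281 = 2√(19558); squaring, (γ^2 - 281)^2 = 4·19558, i.e. γ^4 - 562γ^2 + 78961 - 78232 = 0, i.e. γ^4 - 562γ^2 + 729 = 0. So γ is a root of x^4 - 562x^2 + 729. This polynomial is irreducible over Q: it has no rational root (each ±√127 ± √154 is irrational), and any factorization into two quadratics over Q would force √(19558) ∈ Q (pairing opposite roots) or √127, √154 ∈ Q (other pairings), all impossible. Hence [Q(γ):Q] = 4 = [Q(√127, √154):Q], so Q(γ) = Q(√127, √154).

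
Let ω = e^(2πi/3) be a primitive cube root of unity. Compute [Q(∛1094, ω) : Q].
[Q(∛1094, ω) : Q] = 6

[Q(∛1094):Q] = 3 (min poly x^3 - 1094, irreducible since 1094 is not a perfect cube). [Q(ω):Q] = 2 (min poly x^2 + x + 1). Since Q(∛1094) ⊂ R and ω ∉ R, we have ω ∉ Q(∛1094), so x^2 + x + 1 remains irreducible over Q(∛1094) and [Q(∛1094, ω) : Q(∛1094)] = 2. By the tower law, [Q(∛1094, ω) : Q] = 3 · 2 = 6. (In fact Q(∛1094, ω) is the splitting field of x^3 - 1094 over Q.)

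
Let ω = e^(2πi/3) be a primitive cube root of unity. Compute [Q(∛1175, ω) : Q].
[Q(∛1175, ω) : Q] = 6

[Q(∛1175):Q] = 3 (min poly x^3 - 1175, irreducible since 1175 is not a perfect cube). [Q(ω):Q] = 2 (min poly x^2 + x + 1). Since Q(∛1175) ⊂ R and ω ∉ R, we have ω ∉ Q(∛1175), so x^2 + x + 1 remains irreducible over Q(∛1175) and [Q(∛1175, ω) : Q(∛1175)] = 2. By the tower law, [Q(∛1175, ω) : Q] = 3 · 2 = 6. (In fact Q(∛1175, ω) is the splitting field of x^3 - 1175 over Q.)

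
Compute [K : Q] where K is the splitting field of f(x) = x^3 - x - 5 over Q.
[K : Q] = 6

By the rational root test, any rational root of the monic integer polynomial f(x) = x^3 - x - 5 must be an integer dividing the constant term -5, i.e. one of ±{1, 5}. Evaluating: f(1) = -5, f(-1) = -5, f(5) = 115, f(-5) = -125; none is 0, so f has no rational root and is therefore irreducible over Q (a cubic with no linear factor over a field is irreducible). For an irreducible cubic, the Galois group is A_3 or S_3 according as the discriminant disc(f) = -4a^3 - 27b^2 = -4·(-1)^3 - 27·(-5)^2 = -671 is or is not a square in Q. Here disc(f) = -671 is not a perfect square in Q, so the Galois group of f over Q is not contained in A_3 and must be all of S_3. The splitting field has degree |S_3| = 6 over Q, so [K : Q] = 6.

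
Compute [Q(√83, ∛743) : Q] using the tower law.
[Q(√83, ∛743) : Q] = 6

Let L = Q(√83, ∛743). Since Q(√83) ⊂ L and [Q(√83):Q] = 2, the tower law gives 2 | [L:Q]. Likewise Q(∛743) ⊂ L with [Q(∛743):Q] = 3 (because 743 is not a perfect cube), so 3 | [L:Q]. As gcd(2,3) = 1, [L:Q] is divisible by 6. Conversely L is generated over Q by √83 and ∛743, so [L:Q] ≤ 2·3 = 6. Therefore [Q(√83, ∛743) : Q] = 6.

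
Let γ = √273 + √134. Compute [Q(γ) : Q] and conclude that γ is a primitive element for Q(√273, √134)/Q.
[Q(γ) : Q] = 4 (equivalently, Q(γ) = Q(√273, √134))

Obviously Q(γ) ⊆ Q(√273, √134), and [Q(√273, √134):Q] = 4 (since 273, 134 are distinct squarefree integers > 1 with 36582 not a perfect square). To show equality we compute the minimal polynomial of γ. From γ = √273 + √134: γ^2 = 273 + 2√(36582) + 134 = 407 + 2√(36582), so γ^2 - 407 = 2√(36582); squaring, (γ^2 - 407)^2 = 4·36582, i.e. γ^4 - 814γ^2 + 165649 - 146328 = 0, i.e. γ^4 - 814γ^2 + 19321 = 0. So γ is a root of x^4 - 814x^2 + 19321. This polynomial is irreducible over Q: it has no rational root (each ±√273 ± √134 is irrational), and any factorization into two quadratics over Q would force √(36582) ∈ Q (pairing opposite roots) or √273, √134 ∈ Q (other pairings), all impossible. Hence [Q(γ):Q] = 4 = [Q(√273, √134):Q], so Q(γ) = Q(√273, √134).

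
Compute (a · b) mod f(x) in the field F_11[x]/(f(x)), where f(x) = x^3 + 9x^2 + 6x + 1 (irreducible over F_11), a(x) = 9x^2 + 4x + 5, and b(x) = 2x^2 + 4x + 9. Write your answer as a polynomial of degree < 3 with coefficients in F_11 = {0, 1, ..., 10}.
a · b ≡ 5x^2 + 9x + 9 (mod f(x))

Multiply in F_11[x]: a(x)·b(x) = (9x^2 + 4x + 5)·(2x^2 + 4x + 9) = 7x^4 + 8x^2 + x + 1. This has degree ≥ 3, so divide by f(x) over F_11: 7x^4 + 8x^2 + x + 1 = (7x + 3)·(x^3 + 9x^2 + 6x + 1) + (5x^2 + 9x + 9). Hence a·b ≡ 5x^2 + 9x + 9 (mod f). (F_11[x]/(f) is a field with 11^3 = 1331 elements since f is irreducible of degree 3.)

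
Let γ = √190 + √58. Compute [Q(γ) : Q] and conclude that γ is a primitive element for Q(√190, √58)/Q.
[Q(γ) : Q] = 4 (equivalently, Q(γ) = Q(√190, √58))

Obviously Q(γ) ⊆ Q(√190, √58), and [Q(√190, √58):Q] = 4 (since 190, 58 are distinct squarefree integers > 1 with 11020 not a perfect square). To show equality we compute the minimal polynomial of γ. From γ = √190 + √58: γ^2 = 190 + 2√(11020) + 58 = 248 + 2√(11020), so γ^2 - 248 = 2√(11020); squaring, (γ^2 - 248)^2 = 4·11020, i.e. γ^4 - 496γ^2 + 61504 - 44080 = 0, i.e. γ^4 - 496γ^2 + 17424 = 0. So γ is a root of x^4 - 496x^2 + 17424. This polynomial is irreducible over Q: it has no rational root (each ±√190 ± √58 is irrational), and any factorization into two quadratics over Q would force √(11020) ∈ Q (pairing opposite roots) or √190, √58 ∈ Q (other pairings), all impossible. Hence [Q(γ):Q] = 4 = [Q(√190, √58):Q], so Q(γ) = Q(√190, √58).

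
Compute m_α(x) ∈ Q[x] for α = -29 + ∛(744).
m_α(x) = x^3 + 87x^2 + 2523x + 23645

Set β = α + 29 = ∛(744), so β^3 = 744. Then (α + 29)^3 - 744 = 0, i.e. α is a root of g(x) = (x + 29)^3 - 744 = x^3 + 87x^2 + 2523x + 23645. Since g(x) = h(x + 29) where h(x) = x^3 - 744, and h is irreducible over Q (because 744 is not a perfect cube, so h has no rational root, and a monic cubic with no rational root is irreducible), g is also irreducible (irreducibility is preserved under the substitution x → x + 29). Hence m_α(x) = x^3 + 87x^2 + 2523x + 23645.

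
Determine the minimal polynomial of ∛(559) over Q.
m_α(x) = x^3 - 559

α satisfies α^3 = 559, so x^3 - 559 annihilates α. By the rational root test, a rational root p/q (in lowest terms) of x^3 - 559 would satisfy p^3 = 559 q^3, forcing q = 1 and p^3 = 559; but 559 is not a perfect cube, contradiction. A monic cubic over Q with no rational root is irreducible (any nontrivial factorization would include a linear factor). Hence x^3 - 559 is the minimal polynomial of α, and in particular [Q(α):Q] = 3.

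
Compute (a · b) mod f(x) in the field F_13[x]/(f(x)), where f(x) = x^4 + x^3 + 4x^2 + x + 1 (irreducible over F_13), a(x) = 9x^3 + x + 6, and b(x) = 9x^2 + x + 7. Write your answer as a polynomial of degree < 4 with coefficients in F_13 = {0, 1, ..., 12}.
a · b ≡ 2x^3 + 2x^2 + 4x + 10 (mod f(x))

Multiply in F_13[x]: a(x)·b(x) = (9x^3 + x + 6)·(9x^2 + x + 7) = 3x^5 + 9x^4 + 7x^3 + 3x^2 + 3. This has degree ≥ 4, so divide by f(x) over F_13: 3x^5 + 9x^4 + 7x^3 + 3x^2 + 3 = (3x + 6)·(x^4 + x^3 + 4x^2 + x + 1) + (2x^3 + 2x^2 + 4x + 10). Hence a·b ≡ 2x^3 + 2x^2 + 4x + 10 (mod f). (F_13[x]/(f) is a field with 13^4 = 28561 elements since f is irreducible of degree 4.)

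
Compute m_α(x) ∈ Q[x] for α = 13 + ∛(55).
m_α(x) = x^3 - 39x^2 + 507x - 2252

Set β = α - 13 = ∛(55), so β^3 = 55. Then (α - 13)^3 - 55 = 0, i.e. α is a root of g(x) = (x - 13)^3 - 55 = x^3 - 39x^2 + 507x - 2252. Since g(x) = h(x - 13) where h(x) = x^3 - 55, and h is irreducible over Q (because 55 is not a perfect cube, so h has no rational root, and a monic cubic with no rational root is irreducible), g is also irreducible (irreducibility is preserved under the substitution x → x - 13). Hence m_α(x) = x^3 - 39x^2 + 507x - 2252.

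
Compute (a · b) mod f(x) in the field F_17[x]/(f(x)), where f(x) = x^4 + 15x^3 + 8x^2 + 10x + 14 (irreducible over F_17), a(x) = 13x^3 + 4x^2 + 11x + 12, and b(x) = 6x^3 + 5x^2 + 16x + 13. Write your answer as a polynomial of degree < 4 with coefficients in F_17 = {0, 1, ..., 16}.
a · b ≡ 14x^3 + 5x^2 + 14x + 7 (mod f(x))

Multiply in F_17[x]: a(x)·b(x) = (13x^3 + 4x^2 + 11x + 12)·(6x^3 + 5x^2 + 16x + 13) = 10x^6 + 4x^5 + 5x^4 + 3x^3 + 16x^2 + 12x + 3. This has degree ≥ 4, so divide by f(x) over F_17: 10x^6 + 4x^5 + 5x^4 + 3x^3 + 16x^2 + 12x + 3 = (10x^2 + 7x + 7)·(x^4 + 15x^3 + 8x^2 + 10x + 14) + (14x^3 + 5x^2 + 14x + 7). Hence a·b ≡ 14x^3 + 5x^2 + 14x + 7 (mod f). (F_17[x]/(f) is a field with 17^4 = 83521 elements since f is irreducible of degree 4.)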